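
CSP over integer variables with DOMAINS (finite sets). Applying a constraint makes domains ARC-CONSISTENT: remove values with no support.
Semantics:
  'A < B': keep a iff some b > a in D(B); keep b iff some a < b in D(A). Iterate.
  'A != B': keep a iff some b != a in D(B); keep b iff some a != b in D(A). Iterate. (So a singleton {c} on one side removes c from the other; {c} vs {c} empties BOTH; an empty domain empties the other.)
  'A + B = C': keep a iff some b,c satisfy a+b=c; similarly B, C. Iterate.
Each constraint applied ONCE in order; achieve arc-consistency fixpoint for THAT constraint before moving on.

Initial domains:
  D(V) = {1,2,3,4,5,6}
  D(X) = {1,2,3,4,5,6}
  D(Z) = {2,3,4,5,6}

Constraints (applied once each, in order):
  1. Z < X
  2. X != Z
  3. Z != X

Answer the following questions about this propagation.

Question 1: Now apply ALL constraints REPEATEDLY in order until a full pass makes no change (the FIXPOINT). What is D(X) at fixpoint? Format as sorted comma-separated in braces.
pass 0 (initial): D(X)={1,2,3,4,5,6}
pass 1: X {1,2,3,4,5,6}->{3,4,5,6}; Z {2,3,4,5,6}->{2,3,4,5}
pass 2: no change
Fixpoint after 2 passes: D(X) = {3,4,5,6}

Answer: {3,4,5,6}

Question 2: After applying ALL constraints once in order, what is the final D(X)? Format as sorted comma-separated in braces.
Constraint 1 (Z < X) on D(Z)={2,3,4,5,6} D(X)={1,2,3,4,5,6}: Z {2,3,4,5,6}->{2,3,4,5}; X {1,2,3,4,5,6}->{3,4,5,6}
Constraint 2 (X != Z) on D(X)={3,4,5,6} D(Z)={2,3,4,5}: no change
Constraint 3 (Z != X) on D(Z)={2,3,4,5} D(X)={3,4,5,6}: no change
So after all 3 constraints: D(X) = {3,4,5,6}

Answer: {3,4,5,6}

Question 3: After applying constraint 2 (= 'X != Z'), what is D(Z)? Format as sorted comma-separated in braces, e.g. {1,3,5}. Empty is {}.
Answer: {2,3,4,5}

Derivation:
Constraint 1 (Z < X) on D(Z)={2,3,4,5,6} D(X)={1,2,3,4,5,6}: Z {2,3,4,5,6}->{2,3,4,5}; X {1,2,3,4,5,6}->{3,4,5,6}
Constraint 2 (X != Z) on D(X)={3,4,5,6} D(Z)={2,3,4,5}: no change
So after constraint 2: D(Z) = {2,3,4,5}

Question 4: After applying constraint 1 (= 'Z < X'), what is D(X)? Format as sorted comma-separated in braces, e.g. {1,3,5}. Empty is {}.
Constraint 1 (Z < X) on D(Z)={2,3,4,5,6} D(X)={1,2,3,4,5,6}: Z {2,3,4,5,6}->{2,3,4,5}; X {1,2,3,4,5,6}->{3,4,5,6}
So after constraint 1: D(X) = {3,4,5,6}

Answer: {3,4,5,6}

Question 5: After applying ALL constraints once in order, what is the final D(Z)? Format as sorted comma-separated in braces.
Constraint 1 (Z < X) on D(Z)={2,3,4,5,6} D(X)={1,2,3,4,5,6}: Z {2,3,4,5,6}->{2,3,4,5}; X {1,2,3,4,5,6}->{3,4,5,6}
Constraint 2 (X != Z) on D(X)={3,4,5,6} D(Z)={2,3,4,5}: no change
Constraint 3 (Z != X) on D(Z)={2,3,4,5} D(X)={3,4,5,6}: no change
So after all 3 constraints: D(Z) = {2,3,4,5}

Answer: {2,3,4,5}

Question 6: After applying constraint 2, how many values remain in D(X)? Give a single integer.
Constraint 1 (Z < X) on D(Z)={2,3,4,5,6} D(X)={1,2,3,4,5,6}: Z {2,3,4,5,6}->{2,3,4,5}; X {1,2,3,4,5,6}->{3,4,5,6}
Constraint 2 (X != Z) on D(X)={3,4,5,6} D(Z)={2,3,4,5}: no change
So after constraint 2: D(X)={3,4,5,6}, size = 4

Answer: 4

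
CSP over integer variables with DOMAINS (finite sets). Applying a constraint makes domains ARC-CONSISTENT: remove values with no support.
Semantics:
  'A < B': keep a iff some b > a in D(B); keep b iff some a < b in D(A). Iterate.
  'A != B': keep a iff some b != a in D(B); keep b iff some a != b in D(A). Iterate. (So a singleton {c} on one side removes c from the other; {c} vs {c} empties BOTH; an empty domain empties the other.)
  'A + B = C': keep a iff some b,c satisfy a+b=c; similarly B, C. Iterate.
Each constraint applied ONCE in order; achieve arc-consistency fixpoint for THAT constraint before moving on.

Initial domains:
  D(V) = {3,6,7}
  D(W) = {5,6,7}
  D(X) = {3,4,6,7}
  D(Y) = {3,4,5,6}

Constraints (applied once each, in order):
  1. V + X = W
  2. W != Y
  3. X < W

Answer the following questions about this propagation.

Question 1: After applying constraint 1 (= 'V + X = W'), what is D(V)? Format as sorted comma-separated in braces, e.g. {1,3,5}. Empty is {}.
Answer: {3}

Derivation:
Constraint 1 (V + X = W) on D(V)={3,6,7} D(X)={3,4,6,7} D(W)={5,6,7}: V {3,6,7}->{3}; X {3,4,6,7}->{3,4}; W {5,6,7}->{6,7}
So after constraint 1: D(V) = {3}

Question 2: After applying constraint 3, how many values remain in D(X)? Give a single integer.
Answer: 2

Derivation:
Constraint 1 (V + X = W) on D(V)={3,6,7} D(X)={3,4,6,7} D(W)={5,6,7}: V {3,6,7}->{3}; X {3,4,6,7}->{3,4}; W {5,6,7}->{6,7}
Constraint 2 (W != Y) on D(W)={6,7} D(Y)={3,4,5,6}: no change
Constraint 3 (X < W) on D(X)={3,4} D(W)={6,7}: no change
So after constraint 3: D(X)={3,4}, size = 2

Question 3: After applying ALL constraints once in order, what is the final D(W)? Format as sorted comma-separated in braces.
Answer: {6,7}

Derivation:
Constraint 1 (V + X = W) on D(V)={3,6,7} D(X)={3,4,6,7} D(W)={5,6,7}: V {3,6,7}->{3}; X {3,4,6,7}->{3,4}; W {5,6,7}->{6,7}
Constraint 2 (W != Y) on D(W)={6,7} D(Y)={3,4,5,6}: no change
Constraint 3 (X < W) on D(X)={3,4} D(W)={6,7}: no change
So after all 3 constraints: D(W) = {6,7}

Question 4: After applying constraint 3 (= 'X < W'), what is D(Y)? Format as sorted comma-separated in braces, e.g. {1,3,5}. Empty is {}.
Constraint 1 (V + X = W) on D(V)={3,6,7} D(X)={3,4,6,7} D(W)={5,6,7}: V {3,6,7}->{3}; X {3,4,6,7}->{3,4}; W {5,6,7}->{6,7}
Constraint 2 (W != Y) on D(W)={6,7} D(Y)={3,4,5,6}: no change
Constraint 3 (X < W) on D(X)={3,4} D(W)={6,7}: no change
So after constraint 3: D(Y) = {3,4,5,6}

Answer: {3,4,5,6}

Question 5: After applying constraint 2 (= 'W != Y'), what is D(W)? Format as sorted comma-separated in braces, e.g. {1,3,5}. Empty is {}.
Constraint 1 (V + X = W) on D(V)={3,6,7} D(X)={3,4,6,7} D(W)={5,6,7}: V {3,6,7}->{3}; X {3,4,6,7}->{3,4}; W {5,6,7}->{6,7}
Constraint 2 (W != Y) on D(W)={6,7} D(Y)={3,4,5,6}: no change
So after constraint 2: D(W) = {6,7}

Answer: {6,7}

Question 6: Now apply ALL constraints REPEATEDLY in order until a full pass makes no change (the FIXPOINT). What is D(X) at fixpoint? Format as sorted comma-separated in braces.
Answer: {3,4}

Derivation:
pass 0 (initial): D(X)={3,4,6,7}
pass 1: V {3,6,7}->{3}; W {5,6,7}->{6,7}; X {3,4,6,7}->{3,4}
pass 2: no change
Fixpoint after 2 passes: D(X) = {3,4}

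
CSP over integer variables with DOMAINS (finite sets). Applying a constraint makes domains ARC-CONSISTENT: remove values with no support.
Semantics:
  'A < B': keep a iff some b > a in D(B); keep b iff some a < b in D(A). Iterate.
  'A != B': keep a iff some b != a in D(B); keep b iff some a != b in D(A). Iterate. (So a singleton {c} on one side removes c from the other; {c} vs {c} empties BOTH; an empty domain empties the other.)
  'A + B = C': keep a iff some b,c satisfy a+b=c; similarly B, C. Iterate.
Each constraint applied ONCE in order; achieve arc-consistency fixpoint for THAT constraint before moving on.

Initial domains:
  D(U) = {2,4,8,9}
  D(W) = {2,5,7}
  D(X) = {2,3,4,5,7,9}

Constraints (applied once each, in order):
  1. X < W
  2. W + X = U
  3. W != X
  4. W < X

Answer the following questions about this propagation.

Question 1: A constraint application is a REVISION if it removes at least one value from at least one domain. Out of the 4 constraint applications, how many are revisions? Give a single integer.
Answer: 3

Derivation:
Constraint 1 (X < W) on D(X)={2,3,4,5,7,9} D(W)={2,5,7}: X {2,3,4,5,7,9}->{2,3,4,5}; W {2,5,7}->{5,7} => REVISION
Constraint 2 (W + X = U) on D(W)={5,7} D(X)={2,3,4,5} D(U)={2,4,8,9}: X {2,3,4,5}->{2,3,4}; U {2,4,8,9}->{8,9} => REVISION
Constraint 3 (W != X) on D(W)={5,7} D(X)={2,3,4}: no change => not a revision
Constraint 4 (W < X) on D(W)={5,7} D(X)={2,3,4}: W {5,7}->{}; X {2,3,4}->{} => REVISION
Total revisions = 3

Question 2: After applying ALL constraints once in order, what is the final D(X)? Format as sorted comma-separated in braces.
Constraint 1 (X < W) on D(X)={2,3,4,5,7,9} D(W)={2,5,7}: X {2,3,4,5,7,9}->{2,3,4,5}; W {2,5,7}->{5,7}
Constraint 2 (W + X = U) on D(W)={5,7} D(X)={2,3,4,5} D(U)={2,4,8,9}: X {2,3,4,5}->{2,3,4}; U {2,4,8,9}->{8,9}
Constraint 3 (W != X) on D(W)={5,7} D(X)={2,3,4}: no change
Constraint 4 (W < X) on D(W)={5,7} D(X)={2,3,4}: W {5,7}->{}; X {2,3,4}->{}
So after all 4 constraints: D(X) = {}

Answer: {}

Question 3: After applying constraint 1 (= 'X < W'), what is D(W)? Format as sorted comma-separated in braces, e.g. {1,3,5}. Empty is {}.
Answer: {5,7}

Derivation:
Constraint 1 (X < W) on D(X)={2,3,4,5,7,9} D(W)={2,5,7}: X {2,3,4,5,7,9}->{2,3,4,5}; W {2,5,7}->{5,7}
So after constraint 1: D(W) = {5,7}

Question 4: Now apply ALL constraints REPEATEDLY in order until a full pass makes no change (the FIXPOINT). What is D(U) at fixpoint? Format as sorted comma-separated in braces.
Answer: {}

Derivation:
pass 0 (initial): D(U)={2,4,8,9}
pass 1: U {2,4,8,9}->{8,9}; W {2,5,7}->{}; X {2,3,4,5,7,9}->{}
pass 2: U {8,9}->{}
pass 3: no change
Fixpoint after 3 passes: D(U) = {}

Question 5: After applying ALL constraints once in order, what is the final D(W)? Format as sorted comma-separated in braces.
Constraint 1 (X < W) on D(X)={2,3,4,5,7,9} D(W)={2,5,7}: X {2,3,4,5,7,9}->{2,3,4,5}; W {2,5,7}->{5,7}
Constraint 2 (W + X = U) on D(W)={5,7} D(X)={2,3,4,5} D(U)={2,4,8,9}: X {2,3,4,5}->{2,3,4}; U {2,4,8,9}->{8,9}
Constraint 3 (W != X) on D(W)={5,7} D(X)={2,3,4}: no change
Constraint 4 (W < X) on D(W)={5,7} D(X)={2,3,4}: W {5,7}->{}; X {2,3,4}->{}
So after all 4 constraints: D(W) = {}

Answer: {}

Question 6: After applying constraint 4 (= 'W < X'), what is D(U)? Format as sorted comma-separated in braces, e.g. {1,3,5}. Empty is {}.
Answer: {8,9}

Derivation:
Constraint 1 (X < W) on D(X)={2,3,4,5,7,9} D(W)={2,5,7}: X {2,3,4,5,7,9}->{2,3,4,5}; W {2,5,7}->{5,7}
Constraint 2 (W + X = U) on D(W)={5,7} D(X)={2,3,4,5} D(U)={2,4,8,9}: X {2,3,4,5}->{2,3,4}; U {2,4,8,9}->{8,9}
Constraint 3 (W != X) on D(W)={5,7} D(X)={2,3,4}: no change
Constraint 4 (W < X) on D(W)={5,7} D(X)={2,3,4}: W {5,7}->{}; X {2,3,4}->{}
So after constraint 4: D(U) = {8,9}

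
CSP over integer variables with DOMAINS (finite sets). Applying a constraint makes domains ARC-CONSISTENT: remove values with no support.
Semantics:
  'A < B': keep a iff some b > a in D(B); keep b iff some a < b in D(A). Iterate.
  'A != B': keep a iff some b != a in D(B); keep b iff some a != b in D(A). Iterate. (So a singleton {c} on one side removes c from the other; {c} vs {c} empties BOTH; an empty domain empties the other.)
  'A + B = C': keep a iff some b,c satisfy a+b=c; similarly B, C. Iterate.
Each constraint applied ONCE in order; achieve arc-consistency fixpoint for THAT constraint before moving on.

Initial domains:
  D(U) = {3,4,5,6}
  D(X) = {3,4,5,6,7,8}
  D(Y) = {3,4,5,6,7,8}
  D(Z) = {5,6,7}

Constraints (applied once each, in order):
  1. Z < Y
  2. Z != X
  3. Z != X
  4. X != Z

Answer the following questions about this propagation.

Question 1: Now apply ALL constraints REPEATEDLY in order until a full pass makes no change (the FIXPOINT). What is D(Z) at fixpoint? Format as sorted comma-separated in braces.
pass 0 (initial): D(Z)={5,6,7}
pass 1: Y {3,4,5,6,7,8}->{6,7,8}
pass 2: no change
Fixpoint after 2 passes: D(Z) = {5,6,7}

Answer: {5,6,7}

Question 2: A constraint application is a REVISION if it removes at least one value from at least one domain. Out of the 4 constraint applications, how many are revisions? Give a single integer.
Answer: 1

Derivation:
Constraint 1 (Z < Y) on D(Z)={5,6,7} D(Y)={3,4,5,6,7,8}: Y {3,4,5,6,7,8}->{6,7,8} => REVISION
Constraint 2 (Z != X) on D(Z)={5,6,7} D(X)={3,4,5,6,7,8}: no change => not a revision
Constraint 3 (Z != X) on D(Z)={5,6,7} D(X)={3,4,5,6,7,8}: no change => not a revision
Constraint 4 (X != Z) on D(X)={3,4,5,6,7,8} D(Z)={5,6,7}: no change => not a revision
Total revisions = 1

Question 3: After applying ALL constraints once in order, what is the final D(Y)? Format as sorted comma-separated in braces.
Answer: {6,7,8}

Derivation:
Constraint 1 (Z < Y) on D(Z)={5,6,7} D(Y)={3,4,5,6,7,8}: Y {3,4,5,6,7,8}->{6,7,8}
Constraint 2 (Z != X) on D(Z)={5,6,7} D(X)={3,4,5,6,7,8}: no change
Constraint 3 (Z != X) on D(Z)={5,6,7} D(X)={3,4,5,6,7,8}: no change
Constraint 4 (X != Z) on D(X)={3,4,5,6,7,8} D(Z)={5,6,7}: no change
So after all 4 constraints: D(Y) = {6,7,8}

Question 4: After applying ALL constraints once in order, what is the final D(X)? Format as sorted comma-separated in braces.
Constraint 1 (Z < Y) on D(Z)={5,6,7} D(Y)={3,4,5,6,7,8}: Y {3,4,5,6,7,8}->{6,7,8}
Constraint 2 (Z != X) on D(Z)={5,6,7} D(X)={3,4,5,6,7,8}: no change
Constraint 3 (Z != X) on D(Z)={5,6,7} D(X)={3,4,5,6,7,8}: no change
Constraint 4 (X != Z) on D(X)={3,4,5,6,7,8} D(Z)={5,6,7}: no change
So after all 4 constraints: D(X) = {3,4,5,6,7,8}

Answer: {3,4,5,6,7,8}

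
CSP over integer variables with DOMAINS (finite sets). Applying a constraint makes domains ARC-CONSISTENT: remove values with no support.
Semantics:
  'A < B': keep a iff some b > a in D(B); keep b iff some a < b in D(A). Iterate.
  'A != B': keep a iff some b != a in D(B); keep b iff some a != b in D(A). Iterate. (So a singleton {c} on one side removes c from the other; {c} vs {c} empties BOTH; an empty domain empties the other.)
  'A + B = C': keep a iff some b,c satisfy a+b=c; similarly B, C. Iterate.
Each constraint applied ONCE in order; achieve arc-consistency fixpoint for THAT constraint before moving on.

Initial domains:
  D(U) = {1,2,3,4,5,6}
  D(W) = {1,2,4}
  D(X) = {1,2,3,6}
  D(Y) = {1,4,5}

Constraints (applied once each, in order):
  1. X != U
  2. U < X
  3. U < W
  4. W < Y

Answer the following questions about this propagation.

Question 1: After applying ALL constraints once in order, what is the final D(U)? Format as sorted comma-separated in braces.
Answer: {1,2,3}

Derivation:
Constraint 1 (X != U) on D(X)={1,2,3,6} D(U)={1,2,3,4,5,6}: no change
Constraint 2 (U < X) on D(U)={1,2,3,4,5,6} D(X)={1,2,3,6}: U {1,2,3,4,5,6}->{1,2,3,4,5}; X {1,2,3,6}->{2,3,6}
Constraint 3 (U < W) on D(U)={1,2,3,4,5} D(W)={1,2,4}: U {1,2,3,4,5}->{1,2,3}; W {1,2,4}->{2,4}
Constraint 4 (W < Y) on D(W)={2,4} D(Y)={1,4,5}: Y {1,4,5}->{4,5}
So after all 4 constraints: D(U) = {1,2,3}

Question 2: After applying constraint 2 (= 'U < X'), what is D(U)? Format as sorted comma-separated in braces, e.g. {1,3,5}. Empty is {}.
Constraint 1 (X != U) on D(X)={1,2,3,6} D(U)={1,2,3,4,5,6}: no change
Constraint 2 (U < X) on D(U)={1,2,3,4,5,6} D(X)={1,2,3,6}: U {1,2,3,4,5,6}->{1,2,3,4,5}; X {1,2,3,6}->{2,3,6}
So after constraint 2: D(U) = {1,2,3,4,5}

Answer: {1,2,3,4,5}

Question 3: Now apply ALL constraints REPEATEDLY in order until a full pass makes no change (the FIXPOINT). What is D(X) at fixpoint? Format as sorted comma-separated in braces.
pass 0 (initial): D(X)={1,2,3,6}
pass 1: U {1,2,3,4,5,6}->{1,2,3}; W {1,2,4}->{2,4}; X {1,2,3,6}->{2,3,6}; Y {1,4,5}->{4,5}
pass 2: no change
Fixpoint after 2 passes: D(X) = {2,3,6}

Answer: {2,3,6}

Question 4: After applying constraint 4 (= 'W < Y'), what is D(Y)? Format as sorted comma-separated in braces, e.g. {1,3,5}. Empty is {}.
Constraint 1 (X != U) on D(X)={1,2,3,6} D(U)={1,2,3,4,5,6}: no change
Constraint 2 (U < X) on D(U)={1,2,3,4,5,6} D(X)={1,2,3,6}: U {1,2,3,4,5,6}->{1,2,3,4,5}; X {1,2,3,6}->{2,3,6}
Constraint 3 (U < W) on D(U)={1,2,3,4,5} D(W)={1,2,4}: U {1,2,3,4,5}->{1,2,3}; W {1,2,4}->{2,4}
Constraint 4 (W < Y) on D(W)={2,4} D(Y)={1,4,5}: Y {1,4,5}->{4,5}
So after constraint 4: D(Y) = {4,5}

Answer: {4,5}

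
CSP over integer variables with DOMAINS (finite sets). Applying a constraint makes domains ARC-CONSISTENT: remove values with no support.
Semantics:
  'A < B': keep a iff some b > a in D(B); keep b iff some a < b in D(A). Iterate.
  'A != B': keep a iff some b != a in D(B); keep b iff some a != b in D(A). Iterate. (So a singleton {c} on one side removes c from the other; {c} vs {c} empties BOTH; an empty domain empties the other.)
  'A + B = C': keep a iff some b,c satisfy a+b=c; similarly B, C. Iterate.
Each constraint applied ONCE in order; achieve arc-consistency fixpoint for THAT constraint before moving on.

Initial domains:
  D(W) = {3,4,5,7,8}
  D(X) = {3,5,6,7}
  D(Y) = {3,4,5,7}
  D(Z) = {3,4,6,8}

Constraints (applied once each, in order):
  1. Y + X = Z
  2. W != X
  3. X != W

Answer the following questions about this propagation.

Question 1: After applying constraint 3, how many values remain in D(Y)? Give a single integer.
Answer: 2

Derivation:
Constraint 1 (Y + X = Z) on D(Y)={3,4,5,7} D(X)={3,5,6,7} D(Z)={3,4,6,8}: Y {3,4,5,7}->{3,5}; X {3,5,6,7}->{3,5}; Z {3,4,6,8}->{6,8}
Constraint 2 (W != X) on D(W)={3,4,5,7,8} D(X)={3,5}: no change
Constraint 3 (X != W) on D(X)={3,5} D(W)={3,4,5,7,8}: no change
So after constraint 3: D(Y)={3,5}, size = 2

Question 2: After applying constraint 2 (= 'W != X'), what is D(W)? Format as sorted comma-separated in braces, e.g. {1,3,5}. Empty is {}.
Answer: {3,4,5,7,8}

Derivation:
Constraint 1 (Y + X = Z) on D(Y)={3,4,5,7} D(X)={3,5,6,7} D(Z)={3,4,6,8}: Y {3,4,5,7}->{3,5}; X {3,5,6,7}->{3,5}; Z {3,4,6,8}->{6,8}
Constraint 2 (W != X) on D(W)={3,4,5,7,8} D(X)={3,5}: no change
So after constraint 2: D(W) = {3,4,5,7,8}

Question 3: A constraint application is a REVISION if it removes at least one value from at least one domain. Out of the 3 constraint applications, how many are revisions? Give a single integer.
Answer: 1

Derivation:
Constraint 1 (Y + X = Z) on D(Y)={3,4,5,7} D(X)={3,5,6,7} D(Z)={3,4,6,8}: Y {3,4,5,7}->{3,5}; X {3,5,6,7}->{3,5}; Z {3,4,6,8}->{6,8} => REVISION
Constraint 2 (W != X) on D(W)={3,4,5,7,8} D(X)={3,5}: no change => not a revision
Constraint 3 (X != W) on D(X)={3,5} D(W)={3,4,5,7,8}: no change => not a revision
Total revisions = 1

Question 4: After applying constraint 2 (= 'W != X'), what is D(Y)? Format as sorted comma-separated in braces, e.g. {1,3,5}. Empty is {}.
Answer: {3,5}

Derivation:
Constraint 1 (Y + X = Z) on D(Y)={3,4,5,7} D(X)={3,5,6,7} D(Z)={3,4,6,8}: Y {3,4,5,7}->{3,5}; X {3,5,6,7}->{3,5}; Z {3,4,6,8}->{6,8}
Constraint 2 (W != X) on D(W)={3,4,5,7,8} D(X)={3,5}: no change
So after constraint 2: D(Y) = {3,5}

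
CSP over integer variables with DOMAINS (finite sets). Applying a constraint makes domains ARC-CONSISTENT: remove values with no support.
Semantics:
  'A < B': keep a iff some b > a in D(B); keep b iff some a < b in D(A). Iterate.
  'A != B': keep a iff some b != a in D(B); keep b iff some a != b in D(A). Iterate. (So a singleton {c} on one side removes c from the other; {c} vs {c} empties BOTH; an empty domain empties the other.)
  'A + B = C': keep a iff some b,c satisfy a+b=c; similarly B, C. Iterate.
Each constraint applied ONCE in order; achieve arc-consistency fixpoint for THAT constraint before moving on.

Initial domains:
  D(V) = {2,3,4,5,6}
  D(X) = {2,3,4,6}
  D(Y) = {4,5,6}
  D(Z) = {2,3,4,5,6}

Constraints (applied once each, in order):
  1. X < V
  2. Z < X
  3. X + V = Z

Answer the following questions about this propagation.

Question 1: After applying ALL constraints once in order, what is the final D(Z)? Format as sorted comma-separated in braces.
Constraint 1 (X < V) on D(X)={2,3,4,6} D(V)={2,3,4,5,6}: X {2,3,4,6}->{2,3,4}; V {2,3,4,5,6}->{3,4,5,6}
Constraint 2 (Z < X) on D(Z)={2,3,4,5,6} D(X)={2,3,4}: Z {2,3,4,5,6}->{2,3}; X {2,3,4}->{3,4}
Constraint 3 (X + V = Z) on D(X)={3,4} D(V)={3,4,5,6} D(Z)={2,3}: X {3,4}->{}; V {3,4,5,6}->{}; Z {2,3}->{}
So after all 3 constraints: D(Z) = {}

Answer: {}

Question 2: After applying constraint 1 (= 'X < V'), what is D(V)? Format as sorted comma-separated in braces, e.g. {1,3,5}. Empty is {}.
Answer: {3,4,5,6}

Derivation:
Constraint 1 (X < V) on D(X)={2,3,4,6} D(V)={2,3,4,5,6}: X {2,3,4,6}->{2,3,4}; V {2,3,4,5,6}->{3,4,5,6}
So after constraint 1: D(V) = {3,4,5,6}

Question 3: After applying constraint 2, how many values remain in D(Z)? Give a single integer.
Answer: 2

Derivation:
Constraint 1 (X < V) on D(X)={2,3,4,6} D(V)={2,3,4,5,6}: X {2,3,4,6}->{2,3,4}; V {2,3,4,5,6}->{3,4,5,6}
Constraint 2 (Z < X) on D(Z)={2,3,4,5,6} D(X)={2,3,4}: Z {2,3,4,5,6}->{2,3}; X {2,3,4}->{3,4}
So after constraint 2: D(Z)={2,3}, size = 2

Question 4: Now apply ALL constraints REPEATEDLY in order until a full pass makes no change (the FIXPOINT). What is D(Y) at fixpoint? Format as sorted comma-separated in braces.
Answer: {4,5,6}

Derivation:
pass 0 (initial): D(Y)={4,5,6}
pass 1: V {2,3,4,5,6}->{}; X {2,3,4,6}->{}; Z {2,3,4,5,6}->{}
pass 2: no change
Fixpoint after 2 passes: D(Y) = {4,5,6}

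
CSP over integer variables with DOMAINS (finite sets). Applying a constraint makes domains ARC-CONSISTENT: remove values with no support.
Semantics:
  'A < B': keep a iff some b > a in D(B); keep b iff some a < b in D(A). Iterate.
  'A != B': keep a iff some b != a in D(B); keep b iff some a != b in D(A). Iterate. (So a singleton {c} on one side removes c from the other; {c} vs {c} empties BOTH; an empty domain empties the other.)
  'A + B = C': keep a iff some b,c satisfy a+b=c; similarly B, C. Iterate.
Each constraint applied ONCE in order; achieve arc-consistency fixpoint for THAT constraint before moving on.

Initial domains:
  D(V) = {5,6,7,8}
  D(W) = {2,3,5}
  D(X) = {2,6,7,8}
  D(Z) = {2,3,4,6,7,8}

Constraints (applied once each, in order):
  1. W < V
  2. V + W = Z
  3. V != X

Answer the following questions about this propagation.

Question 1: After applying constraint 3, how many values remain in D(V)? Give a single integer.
Answer: 2

Derivation:
Constraint 1 (W < V) on D(W)={2,3,5} D(V)={5,6,7,8}: no change
Constraint 2 (V + W = Z) on D(V)={5,6,7,8} D(W)={2,3,5} D(Z)={2,3,4,6,7,8}: V {5,6,7,8}->{5,6}; W {2,3,5}->{2,3}; Z {2,3,4,6,7,8}->{7,8}
Constraint 3 (V != X) on D(V)={5,6} D(X)={2,6,7,8}: no change
So after constraint 3: D(V)={5,6}, size = 2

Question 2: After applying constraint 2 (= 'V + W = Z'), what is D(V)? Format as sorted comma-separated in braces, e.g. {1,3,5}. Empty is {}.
Answer: {5,6}

Derivation:
Constraint 1 (W < V) on D(W)={2,3,5} D(V)={5,6,7,8}: no change
Constraint 2 (V + W = Z) on D(V)={5,6,7,8} D(W)={2,3,5} D(Z)={2,3,4,6,7,8}: V {5,6,7,8}->{5,6}; W {2,3,5}->{2,3}; Z {2,3,4,6,7,8}->{7,8}
So after constraint 2: D(V) = {5,6}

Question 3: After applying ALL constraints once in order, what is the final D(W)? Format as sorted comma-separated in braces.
Answer: {2,3}

Derivation:
Constraint 1 (W < V) on D(W)={2,3,5} D(V)={5,6,7,8}: no change
Constraint 2 (V + W = Z) on D(V)={5,6,7,8} D(W)={2,3,5} D(Z)={2,3,4,6,7,8}: V {5,6,7,8}->{5,6}; W {2,3,5}->{2,3}; Z {2,3,4,6,7,8}->{7,8}
Constraint 3 (V != X) on D(V)={5,6} D(X)={2,6,7,8}: no change
So after all 3 constraints: D(W) = {2,3}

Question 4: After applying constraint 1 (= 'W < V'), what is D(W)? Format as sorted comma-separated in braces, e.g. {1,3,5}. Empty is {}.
Answer: {2,3,5}

Derivation:
Constraint 1 (W < V) on D(W)={2,3,5} D(V)={5,6,7,8}: no change
So after constraint 1: D(W) = {2,3,5}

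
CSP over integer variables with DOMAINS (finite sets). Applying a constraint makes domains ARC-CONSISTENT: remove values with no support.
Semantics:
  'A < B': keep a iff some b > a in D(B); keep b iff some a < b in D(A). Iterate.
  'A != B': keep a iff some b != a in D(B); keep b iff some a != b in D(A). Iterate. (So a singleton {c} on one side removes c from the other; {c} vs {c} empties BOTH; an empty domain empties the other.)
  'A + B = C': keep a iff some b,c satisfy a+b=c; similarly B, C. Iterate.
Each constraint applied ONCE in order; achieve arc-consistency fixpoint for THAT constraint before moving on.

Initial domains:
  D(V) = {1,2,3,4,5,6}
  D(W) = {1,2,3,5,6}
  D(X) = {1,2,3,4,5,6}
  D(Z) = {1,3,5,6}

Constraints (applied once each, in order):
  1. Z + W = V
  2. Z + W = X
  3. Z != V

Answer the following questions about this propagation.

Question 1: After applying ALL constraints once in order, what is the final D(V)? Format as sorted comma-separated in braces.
Answer: {2,3,4,5,6}

Derivation:
Constraint 1 (Z + W = V) on D(Z)={1,3,5,6} D(W)={1,2,3,5,6} D(V)={1,2,3,4,5,6}: Z {1,3,5,6}->{1,3,5}; W {1,2,3,5,6}->{1,2,3,5}; V {1,2,3,4,5,6}->{2,3,4,5,6}
Constraint 2 (Z + W = X) on D(Z)={1,3,5} D(W)={1,2,3,5} D(X)={1,2,3,4,5,6}: X {1,2,3,4,5,6}->{2,3,4,5,6}
Constraint 3 (Z != V) on D(Z)={1,3,5} D(V)={2,3,4,5,6}: no change
So after all 3 constraints: D(V) = {2,3,4,5,6}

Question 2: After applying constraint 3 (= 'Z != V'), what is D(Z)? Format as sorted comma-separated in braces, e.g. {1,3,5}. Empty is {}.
Answer: {1,3,5}

Derivation:
Constraint 1 (Z + W = V) on D(Z)={1,3,5,6} D(W)={1,2,3,5,6} D(V)={1,2,3,4,5,6}: Z {1,3,5,6}->{1,3,5}; W {1,2,3,5,6}->{1,2,3,5}; V {1,2,3,4,5,6}->{2,3,4,5,6}
Constraint 2 (Z + W = X) on D(Z)={1,3,5} D(W)={1,2,3,5} D(X)={1,2,3,4,5,6}: X {1,2,3,4,5,6}->{2,3,4,5,6}
Constraint 3 (Z != V) on D(Z)={1,3,5} D(V)={2,3,4,5,6}: no change
So after constraint 3: D(Z) = {1,3,5}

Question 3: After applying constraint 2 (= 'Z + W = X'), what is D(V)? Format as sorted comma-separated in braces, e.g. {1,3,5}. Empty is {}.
Constraint 1 (Z + W = V) on D(Z)={1,3,5,6} D(W)={1,2,3,5,6} D(V)={1,2,3,4,5,6}: Z {1,3,5,6}->{1,3,5}; W {1,2,3,5,6}->{1,2,3,5}; V {1,2,3,4,5,6}->{2,3,4,5,6}
Constraint 2 (Z + W = X) on D(Z)={1,3,5} D(W)={1,2,3,5} D(X)={1,2,3,4,5,6}: X {1,2,3,4,5,6}->{2,3,4,5,6}
So after constraint 2: D(V) = {2,3,4,5,6}

Answer: {2,3,4,5,6}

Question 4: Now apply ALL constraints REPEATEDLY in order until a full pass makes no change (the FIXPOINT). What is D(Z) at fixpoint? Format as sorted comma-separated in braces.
pass 0 (initial): D(Z)={1,3,5,6}
pass 1: V {1,2,3,4,5,6}->{2,3,4,5,6}; W {1,2,3,5,6}->{1,2,3,5}; X {1,2,3,4,5,6}->{2,3,4,5,6}; Z {1,3,5,6}->{1,3,5}
pass 2: no change
Fixpoint after 2 passes: D(Z) = {1,3,5}

Answer: {1,3,5}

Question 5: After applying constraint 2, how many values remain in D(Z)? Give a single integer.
Constraint 1 (Z + W = V) on D(Z)={1,3,5,6} D(W)={1,2,3,5,6} D(V)={1,2,3,4,5,6}: Z {1,3,5,6}->{1,3,5}; W {1,2,3,5,6}->{1,2,3,5}; V {1,2,3,4,5,6}->{2,3,4,5,6}
Constraint 2 (Z + W = X) on D(Z)={1,3,5} D(W)={1,2,3,5} D(X)={1,2,3,4,5,6}: X {1,2,3,4,5,6}->{2,3,4,5,6}
So after constraint 2: D(Z)={1,3,5}, size = 3

Answer: 3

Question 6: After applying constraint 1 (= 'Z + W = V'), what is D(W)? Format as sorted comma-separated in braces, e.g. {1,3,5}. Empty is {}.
Answer: {1,2,3,5}

Derivation:
Constraint 1 (Z + W = V) on D(Z)={1,3,5,6} D(W)={1,2,3,5,6} D(V)={1,2,3,4,5,6}: Z {1,3,5,6}->{1,3,5}; W {1,2,3,5,6}->{1,2,3,5}; V {1,2,3,4,5,6}->{2,3,4,5,6}
So after constraint 1: D(W) = {1,2,3,5}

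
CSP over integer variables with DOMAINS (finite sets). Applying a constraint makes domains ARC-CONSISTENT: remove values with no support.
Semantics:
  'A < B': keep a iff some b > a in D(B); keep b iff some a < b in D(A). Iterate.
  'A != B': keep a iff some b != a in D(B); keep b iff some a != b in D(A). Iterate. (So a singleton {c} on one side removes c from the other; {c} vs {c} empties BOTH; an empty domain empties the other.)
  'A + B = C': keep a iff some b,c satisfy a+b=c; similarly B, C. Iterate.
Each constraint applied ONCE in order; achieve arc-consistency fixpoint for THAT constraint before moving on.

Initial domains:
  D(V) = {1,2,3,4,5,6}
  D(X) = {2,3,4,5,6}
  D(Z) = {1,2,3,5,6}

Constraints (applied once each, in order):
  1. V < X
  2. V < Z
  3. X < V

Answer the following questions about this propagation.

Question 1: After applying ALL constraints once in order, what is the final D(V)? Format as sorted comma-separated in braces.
Constraint 1 (V < X) on D(V)={1,2,3,4,5,6} D(X)={2,3,4,5,6}: V {1,2,3,4,5,6}->{1,2,3,4,5}
Constraint 2 (V < Z) on D(V)={1,2,3,4,5} D(Z)={1,2,3,5,6}: Z {1,2,3,5,6}->{2,3,5,6}
Constraint 3 (X < V) on D(X)={2,3,4,5,6} D(V)={1,2,3,4,5}: X {2,3,4,5,6}->{2,3,4}; V {1,2,3,4,5}->{3,4,5}
So after all 3 constraints: D(V) = {3,4,5}

Answer: {3,4,5}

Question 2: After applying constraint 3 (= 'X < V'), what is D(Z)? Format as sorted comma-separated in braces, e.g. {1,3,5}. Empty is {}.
Answer: {2,3,5,6}

Derivation:
Constraint 1 (V < X) on D(V)={1,2,3,4,5,6} D(X)={2,3,4,5,6}: V {1,2,3,4,5,6}->{1,2,3,4,5}
Constraint 2 (V < Z) on D(V)={1,2,3,4,5} D(Z)={1,2,3,5,6}: Z {1,2,3,5,6}->{2,3,5,6}
Constraint 3 (X < V) on D(X)={2,3,4,5,6} D(V)={1,2,3,4,5}: X {2,3,4,5,6}->{2,3,4}; V {1,2,3,4,5}->{3,4,5}
So after constraint 3: D(Z) = {2,3,5,6}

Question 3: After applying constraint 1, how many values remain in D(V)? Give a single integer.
Constraint 1 (V < X) on D(V)={1,2,3,4,5,6} D(X)={2,3,4,5,6}: V {1,2,3,4,5,6}->{1,2,3,4,5}
So after constraint 1: D(V)={1,2,3,4,5}, size = 5

Answer: 5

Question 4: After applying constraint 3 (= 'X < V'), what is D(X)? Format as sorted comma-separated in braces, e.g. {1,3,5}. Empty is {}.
Answer: {2,3,4}

Derivation:
Constraint 1 (V < X) on D(V)={1,2,3,4,5,6} D(X)={2,3,4,5,6}: V {1,2,3,4,5,6}->{1,2,3,4,5}
Constraint 2 (V < Z) on D(V)={1,2,3,4,5} D(Z)={1,2,3,5,6}: Z {1,2,3,5,6}->{2,3,5,6}
Constraint 3 (X < V) on D(X)={2,3,4,5,6} D(V)={1,2,3,4,5}: X {2,3,4,5,6}->{2,3,4}; V {1,2,3,4,5}->{3,4,5}
So after constraint 3: D(X) = {2,3,4}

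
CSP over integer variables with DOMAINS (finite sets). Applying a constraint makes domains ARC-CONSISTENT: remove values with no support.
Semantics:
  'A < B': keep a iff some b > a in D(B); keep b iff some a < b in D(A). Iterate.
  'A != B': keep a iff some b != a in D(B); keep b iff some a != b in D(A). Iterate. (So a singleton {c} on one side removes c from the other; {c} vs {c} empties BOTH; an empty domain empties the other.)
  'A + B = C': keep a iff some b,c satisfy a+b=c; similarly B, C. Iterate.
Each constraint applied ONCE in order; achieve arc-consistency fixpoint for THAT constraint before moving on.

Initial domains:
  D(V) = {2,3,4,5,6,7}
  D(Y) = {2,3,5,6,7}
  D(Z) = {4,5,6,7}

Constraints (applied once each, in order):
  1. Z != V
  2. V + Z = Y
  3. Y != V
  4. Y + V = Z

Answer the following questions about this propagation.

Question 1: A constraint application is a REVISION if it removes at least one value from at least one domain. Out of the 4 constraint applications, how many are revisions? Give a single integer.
Answer: 2

Derivation:
Constraint 1 (Z != V) on D(Z)={4,5,6,7} D(V)={2,3,4,5,6,7}: no change => not a revision
Constraint 2 (V + Z = Y) on D(V)={2,3,4,5,6,7} D(Z)={4,5,6,7} D(Y)={2,3,5,6,7}: V {2,3,4,5,6,7}->{2,3}; Z {4,5,6,7}->{4,5}; Y {2,3,5,6,7}->{6,7} => REVISION
Constraint 3 (Y != V) on D(Y)={6,7} D(V)={2,3}: no change => not a revision
Constraint 4 (Y + V = Z) on D(Y)={6,7} D(V)={2,3} D(Z)={4,5}: Y {6,7}->{}; V {2,3}->{}; Z {4,5}->{} => REVISION
Total revisions = 2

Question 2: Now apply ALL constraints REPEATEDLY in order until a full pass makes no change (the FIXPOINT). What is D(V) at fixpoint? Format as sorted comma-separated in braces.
Answer: {}

Derivation:
pass 0 (initial): D(V)={2,3,4,5,6,7}
pass 1: V {2,3,4,5,6,7}->{}; Y {2,3,5,6,7}->{}; Z {4,5,6,7}->{}
pass 2: no change
Fixpoint after 2 passes: D(V) = {}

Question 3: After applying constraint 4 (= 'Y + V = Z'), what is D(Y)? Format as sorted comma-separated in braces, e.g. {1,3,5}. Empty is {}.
Constraint 1 (Z != V) on D(Z)={4,5,6,7} D(V)={2,3,4,5,6,7}: no change
Constraint 2 (V + Z = Y) on D(V)={2,3,4,5,6,7} D(Z)={4,5,6,7} D(Y)={2,3,5,6,7}: V {2,3,4,5,6,7}->{2,3}; Z {4,5,6,7}->{4,5}; Y {2,3,5,6,7}->{6,7}
Constraint 3 (Y != V) on D(Y)={6,7} D(V)={2,3}: no change
Constraint 4 (Y + V = Z) on D(Y)={6,7} D(V)={2,3} D(Z)={4,5}: Y {6,7}->{}; V {2,3}->{}; Z {4,5}->{}
So after constraint 4: D(Y) = {}

Answer: {}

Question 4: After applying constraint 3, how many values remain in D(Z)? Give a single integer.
Constraint 1 (Z != V) on D(Z)={4,5,6,7} D(V)={2,3,4,5,6,7}: no change
Constraint 2 (V + Z = Y) on D(V)={2,3,4,5,6,7} D(Z)={4,5,6,7} D(Y)={2,3,5,6,7}: V {2,3,4,5,6,7}->{2,3}; Z {4,5,6,7}->{4,5}; Y {2,3,5,6,7}->{6,7}
Constraint 3 (Y != V) on D(Y)={6,7} D(V)={2,3}: no change
So after constraint 3: D(Z)={4,5}, size = 2

Answer: 2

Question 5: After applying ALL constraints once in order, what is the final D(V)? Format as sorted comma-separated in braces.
Answer: {}

Derivation:
Constraint 1 (Z != V) on D(Z)={4,5,6,7} D(V)={2,3,4,5,6,7}: no change
Constraint 2 (V + Z = Y) on D(V)={2,3,4,5,6,7} D(Z)={4,5,6,7} D(Y)={2,3,5,6,7}: V {2,3,4,5,6,7}->{2,3}; Z {4,5,6,7}->{4,5}; Y {2,3,5,6,7}->{6,7}
Constraint 3 (Y != V) on D(Y)={6,7} D(V)={2,3}: no change
Constraint 4 (Y + V = Z) on D(Y)={6,7} D(V)={2,3} D(Z)={4,5}: Y {6,7}->{}; V {2,3}->{}; Z {4,5}->{}
So after all 4 constraints: D(V) = {}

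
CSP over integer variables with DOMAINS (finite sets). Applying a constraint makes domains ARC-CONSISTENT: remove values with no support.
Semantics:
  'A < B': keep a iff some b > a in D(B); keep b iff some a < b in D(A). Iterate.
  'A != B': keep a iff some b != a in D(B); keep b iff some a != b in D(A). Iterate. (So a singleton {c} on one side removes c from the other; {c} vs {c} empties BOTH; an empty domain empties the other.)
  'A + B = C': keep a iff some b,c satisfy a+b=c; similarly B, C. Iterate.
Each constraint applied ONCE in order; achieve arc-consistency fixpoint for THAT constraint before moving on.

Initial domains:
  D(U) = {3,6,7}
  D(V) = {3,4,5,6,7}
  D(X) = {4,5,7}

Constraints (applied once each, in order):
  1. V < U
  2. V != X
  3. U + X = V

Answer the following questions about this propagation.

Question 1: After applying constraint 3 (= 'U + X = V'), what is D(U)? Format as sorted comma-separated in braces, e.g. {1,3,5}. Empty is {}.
Constraint 1 (V < U) on D(V)={3,4,5,6,7} D(U)={3,6,7}: V {3,4,5,6,7}->{3,4,5,6}; U {3,6,7}->{6,7}
Constraint 2 (V != X) on D(V)={3,4,5,6} D(X)={4,5,7}: no change
Constraint 3 (U + X = V) on D(U)={6,7} D(X)={4,5,7} D(V)={3,4,5,6}: U {6,7}->{}; X {4,5,7}->{}; V {3,4,5,6}->{}
So after constraint 3: D(U) = {}

Answer: {}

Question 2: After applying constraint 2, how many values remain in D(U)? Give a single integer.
Constraint 1 (V < U) on D(V)={3,4,5,6,7} D(U)={3,6,7}: V {3,4,5,6,7}->{3,4,5,6}; U {3,6,7}->{6,7}
Constraint 2 (V != X) on D(V)={3,4,5,6} D(X)={4,5,7}: no change
So after constraint 2: D(U)={6,7}, size = 2

Answer: 2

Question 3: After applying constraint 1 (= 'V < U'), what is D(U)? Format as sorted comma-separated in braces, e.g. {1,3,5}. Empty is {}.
Constraint 1 (V < U) on D(V)={3,4,5,6,7} D(U)={3,6,7}: V {3,4,5,6,7}->{3,4,5,6}; U {3,6,7}->{6,7}
So after constraint 1: D(U) = {6,7}

Answer: {6,7}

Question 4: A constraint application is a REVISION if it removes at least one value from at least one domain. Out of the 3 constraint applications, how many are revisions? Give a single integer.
Constraint 1 (V < U) on D(V)={3,4,5,6,7} D(U)={3,6,7}: V {3,4,5,6,7}->{3,4,5,6}; U {3,6,7}->{6,7} => REVISION
Constraint 2 (V != X) on D(V)={3,4,5,6} D(X)={4,5,7}: no change => not a revision
Constraint 3 (U + X = V) on D(U)={6,7} D(X)={4,5,7} D(V)={3,4,5,6}: U {6,7}->{}; X {4,5,7}->{}; V {3,4,5,6}->{} => REVISION
Total revisions = 2

Answer: 2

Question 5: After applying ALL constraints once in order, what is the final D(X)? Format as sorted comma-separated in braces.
Constraint 1 (V < U) on D(V)={3,4,5,6,7} D(U)={3,6,7}: V {3,4,5,6,7}->{3,4,5,6}; U {3,6,7}->{6,7}
Constraint 2 (V != X) on D(V)={3,4,5,6} D(X)={4,5,7}: no change
Constraint 3 (U + X = V) on D(U)={6,7} D(X)={4,5,7} D(V)={3,4,5,6}: U {6,7}->{}; X {4,5,7}->{}; V {3,4,5,6}->{}
So after all 3 constraints: D(X) = {}

Answer: {}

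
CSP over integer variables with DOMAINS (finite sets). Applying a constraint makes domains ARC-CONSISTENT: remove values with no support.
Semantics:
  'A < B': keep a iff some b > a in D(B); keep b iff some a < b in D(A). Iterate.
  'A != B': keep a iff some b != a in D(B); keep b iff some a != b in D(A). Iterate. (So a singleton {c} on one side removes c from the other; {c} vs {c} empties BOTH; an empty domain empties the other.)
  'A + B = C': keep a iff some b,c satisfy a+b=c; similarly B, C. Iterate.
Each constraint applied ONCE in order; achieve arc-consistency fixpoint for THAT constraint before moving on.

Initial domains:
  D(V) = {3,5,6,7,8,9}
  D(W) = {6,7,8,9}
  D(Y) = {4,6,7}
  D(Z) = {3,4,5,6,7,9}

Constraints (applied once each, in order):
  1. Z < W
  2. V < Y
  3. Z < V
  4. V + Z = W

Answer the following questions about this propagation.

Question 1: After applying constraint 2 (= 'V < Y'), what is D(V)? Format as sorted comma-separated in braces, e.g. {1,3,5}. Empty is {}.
Constraint 1 (Z < W) on D(Z)={3,4,5,6,7,9} D(W)={6,7,8,9}: Z {3,4,5,6,7,9}->{3,4,5,6,7}
Constraint 2 (V < Y) on D(V)={3,5,6,7,8,9} D(Y)={4,6,7}: V {3,5,6,7,8,9}->{3,5,6}
So after constraint 2: D(V) = {3,5,6}

Answer: {3,5,6}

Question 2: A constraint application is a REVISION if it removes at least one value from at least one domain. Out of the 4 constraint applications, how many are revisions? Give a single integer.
Answer: 4

Derivation:
Constraint 1 (Z < W) on D(Z)={3,4,5,6,7,9} D(W)={6,7,8,9}: Z {3,4,5,6,7,9}->{3,4,5,6,7} => REVISION
Constraint 2 (V < Y) on D(V)={3,5,6,7,8,9} D(Y)={4,6,7}: V {3,5,6,7,8,9}->{3,5,6} => REVISION
Constraint 3 (Z < V) on D(Z)={3,4,5,6,7} D(V)={3,5,6}: Z {3,4,5,6,7}->{3,4,5}; V {3,5,6}->{5,6} => REVISION
Constraint 4 (V + Z = W) on D(V)={5,6} D(Z)={3,4,5} D(W)={6,7,8,9}: Z {3,4,5}->{3,4}; W {6,7,8,9}->{8,9} => REVISION
Total revisions = 4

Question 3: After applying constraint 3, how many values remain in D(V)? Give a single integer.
Answer: 2

Derivation:
Constraint 1 (Z < W) on D(Z)={3,4,5,6,7,9} D(W)={6,7,8,9}: Z {3,4,5,6,7,9}->{3,4,5,6,7}
Constraint 2 (V < Y) on D(V)={3,5,6,7,8,9} D(Y)={4,6,7}: V {3,5,6,7,8,9}->{3,5,6}
Constraint 3 (Z < V) on D(Z)={3,4,5,6,7} D(V)={3,5,6}: Z {3,4,5,6,7}->{3,4,5}; V {3,5,6}->{5,6}
So after constraint 3: D(V)={5,6}, size = 2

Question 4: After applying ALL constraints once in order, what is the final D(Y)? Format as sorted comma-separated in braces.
Constraint 1 (Z < W) on D(Z)={3,4,5,6,7,9} D(W)={6,7,8,9}: Z {3,4,5,6,7,9}->{3,4,5,6,7}
Constraint 2 (V < Y) on D(V)={3,5,6,7,8,9} D(Y)={4,6,7}: V {3,5,6,7,8,9}->{3,5,6}
Constraint 3 (Z < V) on D(Z)={3,4,5,6,7} D(V)={3,5,6}: Z {3,4,5,6,7}->{3,4,5}; V {3,5,6}->{5,6}
Constraint 4 (V + Z = W) on D(V)={5,6} D(Z)={3,4,5} D(W)={6,7,8,9}: Z {3,4,5}->{3,4}; W {6,7,8,9}->{8,9}
So after all 4 constraints: D(Y) = {4,6,7}

Answer: {4,6,7}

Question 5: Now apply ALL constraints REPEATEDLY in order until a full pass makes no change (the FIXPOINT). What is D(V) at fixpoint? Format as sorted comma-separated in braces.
pass 0 (initial): D(V)={3,5,6,7,8,9}
pass 1: V {3,5,6,7,8,9}->{5,6}; W {6,7,8,9}->{8,9}; Z {3,4,5,6,7,9}->{3,4}
pass 2: Y {4,6,7}->{6,7}
pass 3: no change
Fixpoint after 3 passes: D(V) = {5,6}

Answer: {5,6}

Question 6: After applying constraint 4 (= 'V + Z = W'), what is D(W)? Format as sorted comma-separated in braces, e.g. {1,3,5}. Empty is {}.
Answer: {8,9}

Derivation:
Constraint 1 (Z < W) on D(Z)={3,4,5,6,7,9} D(W)={6,7,8,9}: Z {3,4,5,6,7,9}->{3,4,5,6,7}
Constraint 2 (V < Y) on D(V)={3,5,6,7,8,9} D(Y)={4,6,7}: V {3,5,6,7,8,9}->{3,5,6}
Constraint 3 (Z < V) on D(Z)={3,4,5,6,7} D(V)={3,5,6}: Z {3,4,5,6,7}->{3,4,5}; V {3,5,6}->{5,6}
Constraint 4 (V + Z = W) on D(V)={5,6} D(Z)={3,4,5} D(W)={6,7,8,9}: Z {3,4,5}->{3,4}; W {6,7,8,9}->{8,9}
So after constraint 4: D(W) = {8,9}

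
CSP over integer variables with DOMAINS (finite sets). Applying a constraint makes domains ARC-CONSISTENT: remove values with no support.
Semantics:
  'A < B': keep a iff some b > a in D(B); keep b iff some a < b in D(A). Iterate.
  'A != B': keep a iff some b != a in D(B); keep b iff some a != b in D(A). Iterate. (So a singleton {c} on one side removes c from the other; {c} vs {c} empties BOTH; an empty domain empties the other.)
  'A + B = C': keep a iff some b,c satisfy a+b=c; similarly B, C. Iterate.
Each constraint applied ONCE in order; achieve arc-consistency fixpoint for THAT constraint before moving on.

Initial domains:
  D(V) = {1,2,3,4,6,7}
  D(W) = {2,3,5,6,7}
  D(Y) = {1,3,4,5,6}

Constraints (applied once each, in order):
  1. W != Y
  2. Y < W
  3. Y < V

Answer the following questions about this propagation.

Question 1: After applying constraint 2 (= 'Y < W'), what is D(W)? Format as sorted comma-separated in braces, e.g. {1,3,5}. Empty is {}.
Constraint 1 (W != Y) on D(W)={2,3,5,6,7} D(Y)={1,3,4,5,6}: no change
Constraint 2 (Y < W) on D(Y)={1,3,4,5,6} D(W)={2,3,5,6,7}: no change
So after constraint 2: D(W) = {2,3,5,6,7}

Answer: {2,3,5,6,7}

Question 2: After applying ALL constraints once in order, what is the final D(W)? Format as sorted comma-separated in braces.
Constraint 1 (W != Y) on D(W)={2,3,5,6,7} D(Y)={1,3,4,5,6}: no change
Constraint 2 (Y < W) on D(Y)={1,3,4,5,6} D(W)={2,3,5,6,7}: no change
Constraint 3 (Y < V) on D(Y)={1,3,4,5,6} D(V)={1,2,3,4,6,7}: V {1,2,3,4,6,7}->{2,3,4,6,7}
So after all 3 constraints: D(W) = {2,3,5,6,7}

Answer: {2,3,5,6,7}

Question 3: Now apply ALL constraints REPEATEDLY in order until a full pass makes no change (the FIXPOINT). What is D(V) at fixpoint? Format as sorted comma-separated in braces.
pass 0 (initial): D(V)={1,2,3,4,6,7}
pass 1: V {1,2,3,4,6,7}->{2,3,4,6,7}
pass 2: no change
Fixpoint after 2 passes: D(V) = {2,3,4,6,7}

Answer: {2,3,4,6,7}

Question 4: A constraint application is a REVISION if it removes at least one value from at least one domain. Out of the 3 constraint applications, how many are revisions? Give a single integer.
Answer: 1

Derivation:
Constraint 1 (W != Y) on D(W)={2,3,5,6,7} D(Y)={1,3,4,5,6}: no change => not a revision
Constraint 2 (Y < W) on D(Y)={1,3,4,5,6} D(W)={2,3,5,6,7}: no change => not a revision
Constraint 3 (Y < V) on D(Y)={1,3,4,5,6} D(V)={1,2,3,4,6,7}: V {1,2,3,4,6,7}->{2,3,4,6,7} => REVISION
Total revisions = 1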